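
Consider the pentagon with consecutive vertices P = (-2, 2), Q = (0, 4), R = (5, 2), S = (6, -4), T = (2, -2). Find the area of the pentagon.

Cross-terms: -8, -20, -32, -4, 0  ⇒  Σ = -64
Area = |Σ|/2 = 32.

32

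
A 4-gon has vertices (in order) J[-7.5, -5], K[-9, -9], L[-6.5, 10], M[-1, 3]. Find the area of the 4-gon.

Σ = (22.5) + (-148.5) + (-9.5) + (27.5) = -108
Area = |Σ|/2 = 54.

54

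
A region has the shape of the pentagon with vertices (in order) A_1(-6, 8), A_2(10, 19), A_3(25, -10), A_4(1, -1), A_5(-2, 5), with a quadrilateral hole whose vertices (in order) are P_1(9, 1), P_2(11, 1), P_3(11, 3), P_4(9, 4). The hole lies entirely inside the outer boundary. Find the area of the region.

Outer boundary:
Σ = (-194) + (-575) + (-15) + (3) + (14) = -767
Area = |Σ|/2 = 383.5.
Hole:
Apply the shoelace (surveyor's) formula: 2A = Σ (x_i·y_{i+1} − x_{i+1}·y_i), indices taken mod 4.
P_1→P_2: (9)(1) − (11)(1) = -2
P_2→P_3: (11)(3) − (11)(1) = 22
P_3→P_4: (11)(4) − (9)(3) = 17
P_4→P_1: (9)(1) − (9)(4) = -27
Σ = 10
Area = |Σ|/2 = 5.
Net area = 383.5 − 5 = 378.5.

378.5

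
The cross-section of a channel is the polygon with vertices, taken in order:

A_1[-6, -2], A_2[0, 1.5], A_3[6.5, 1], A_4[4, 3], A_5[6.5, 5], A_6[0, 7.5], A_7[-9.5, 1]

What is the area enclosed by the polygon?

71.125

Cross-terms: -9, -9.75, 15.5, 0.5, 48.75, 71.25, 25  ⇒  Σ = 142.25
Area = |Σ|/2 = 71.125.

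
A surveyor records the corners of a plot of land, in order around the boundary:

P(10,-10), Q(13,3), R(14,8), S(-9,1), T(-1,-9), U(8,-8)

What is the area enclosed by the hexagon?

235

Apply the surveyor's formula: 2A = Σ (x_i·y_{i+1} − x_{i+1}·y_i), indices taken mod 6.
P→Q: (10)(3) − (13)(-10) = 160
Q→R: (13)(8) − (14)(3) = 62
R→S: (14)(1) − (-9)(8) = 86
S→T: (-9)(-9) − (-1)(1) = 82
T→U: (-1)(-8) − (8)(-9) = 80
U→P: (8)(-10) − (10)(-8) = 0
Σ = 470
Area = |Σ|/2 = 235.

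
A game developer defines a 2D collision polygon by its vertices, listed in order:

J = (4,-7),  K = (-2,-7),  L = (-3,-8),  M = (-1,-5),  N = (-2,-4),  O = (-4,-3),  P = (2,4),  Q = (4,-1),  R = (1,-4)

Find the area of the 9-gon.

Σ = (-42) + (-5) + (7) + (-6) + (-10) + (-10) + (-18) + (-15) + (9) = -90
Area = |Σ|/2 = 45.

45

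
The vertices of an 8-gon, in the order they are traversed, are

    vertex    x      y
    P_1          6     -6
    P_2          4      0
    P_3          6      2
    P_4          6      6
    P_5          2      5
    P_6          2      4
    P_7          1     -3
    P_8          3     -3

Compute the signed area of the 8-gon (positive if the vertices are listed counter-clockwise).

34

Cross-terms: 24, 8, 24, 18, -2, -10, 6, 0  ⇒  Σ = 68
Signed area = Σ/2 = 34 (positive ⇒ counter-clockwise traversal).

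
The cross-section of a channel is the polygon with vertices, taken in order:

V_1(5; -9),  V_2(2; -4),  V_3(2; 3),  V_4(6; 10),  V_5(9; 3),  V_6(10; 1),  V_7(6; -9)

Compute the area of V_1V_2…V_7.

92

V_1→V_2: (5)(-4) − (2)(-9) = -2
V_2→V_3: (2)(3) − (2)(-4) = 14
V_3→V_4: (2)(10) − (6)(3) = 2
V_4→V_5: (6)(3) − (9)(10) = -72
V_5→V_6: (9)(1) − (10)(3) = -21
V_6→V_7: (10)(-9) − (6)(1) = -96
V_7→V_1: (6)(-9) − (5)(-9) = -9
Σ = -184
Area = |Σ|/2 = 92.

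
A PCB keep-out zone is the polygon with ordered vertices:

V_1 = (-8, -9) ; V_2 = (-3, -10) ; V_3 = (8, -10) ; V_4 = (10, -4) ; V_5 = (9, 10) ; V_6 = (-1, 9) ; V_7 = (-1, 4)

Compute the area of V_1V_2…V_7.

252

Apply the shoelace (surveyor's) formula: 2A = Σ (x_i·y_{i+1} − x_{i+1}·y_i), indices taken mod 7.
Σ = (53) + (110) + (68) + (136) + (91) + (5) + (41) = 504
Area = |Σ|/2 = 252.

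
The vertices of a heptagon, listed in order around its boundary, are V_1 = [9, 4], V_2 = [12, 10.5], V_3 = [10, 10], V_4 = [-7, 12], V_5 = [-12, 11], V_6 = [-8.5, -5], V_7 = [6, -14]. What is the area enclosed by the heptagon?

385.5

Apply Gauss's area formula: 2A = Σ (x_i·y_{i+1} − x_{i+1}·y_i), indices taken mod 7.
Σ = (46.5) + (15) + (190) + (67) + (153.5) + (149) + (150) = 771
Area = |Σ|/2 = 385.5.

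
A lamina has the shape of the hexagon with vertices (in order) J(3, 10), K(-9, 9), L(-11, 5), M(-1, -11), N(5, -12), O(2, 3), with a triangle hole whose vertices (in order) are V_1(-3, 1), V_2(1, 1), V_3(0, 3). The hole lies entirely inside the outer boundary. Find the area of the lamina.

Outer boundary:
Apply the surveyor's formula: 2A = Σ (x_i·y_{i+1} − x_{i+1}·y_i), indices taken mod 6.
Σ = (117) + (54) + (126) + (67) + (39) + (11) = 414
Area = |Σ|/2 = 207.
Hole:
Σ = (-4) + (3) + (9) = 8
Area = |Σ|/2 = 4.
Net area = 207 − 4 = 203.

203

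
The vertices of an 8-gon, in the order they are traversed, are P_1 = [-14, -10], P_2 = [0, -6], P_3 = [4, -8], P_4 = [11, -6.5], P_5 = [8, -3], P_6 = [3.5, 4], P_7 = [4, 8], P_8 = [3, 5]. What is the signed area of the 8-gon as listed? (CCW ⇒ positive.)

139.75

Cross-terms: 84, 24, 62, 19, 42.5, 12, -4, 40  ⇒  Σ = 279.5
Signed area = Σ/2 = 139.75 (positive ⇒ counter-clockwise traversal).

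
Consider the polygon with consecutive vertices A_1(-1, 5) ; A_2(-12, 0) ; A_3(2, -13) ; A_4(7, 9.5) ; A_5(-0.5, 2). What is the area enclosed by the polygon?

Apply Gauss's area formula: 2A = Σ (x_i·y_{i+1} − x_{i+1}·y_i), indices taken mod 5.
Σ = (60) + (156) + (110) + (18.75) + (-0.5) = 344.25
Area = |Σ|/2 = 172.125.

172.125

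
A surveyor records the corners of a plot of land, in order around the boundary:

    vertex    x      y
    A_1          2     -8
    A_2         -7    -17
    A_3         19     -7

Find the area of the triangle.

Σ = (-90) + (372) + (-138) = 144
Area = |Σ|/2 = 72.

72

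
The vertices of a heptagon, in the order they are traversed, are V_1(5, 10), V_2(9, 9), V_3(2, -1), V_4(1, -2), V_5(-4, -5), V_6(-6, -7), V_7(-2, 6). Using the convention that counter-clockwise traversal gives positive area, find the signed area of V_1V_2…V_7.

-95

Apply the shoelace (surveyor's) formula: 2A = Σ (x_i·y_{i+1} − x_{i+1}·y_i), indices taken mod 7.
Σ = (-45) + (-27) + (-3) + (-13) + (-2) + (-50) + (-50) = -190
Signed area = Σ/2 = -95 (negative ⇒ clockwise traversal).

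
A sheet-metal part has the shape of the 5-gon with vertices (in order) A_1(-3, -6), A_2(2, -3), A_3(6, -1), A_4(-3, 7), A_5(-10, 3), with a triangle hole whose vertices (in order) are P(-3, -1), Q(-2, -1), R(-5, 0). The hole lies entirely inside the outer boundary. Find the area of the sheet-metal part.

102.5

Outer boundary:
Apply the shoelace formula: 2A = Σ (x_i·y_{i+1} − x_{i+1}·y_i), indices taken mod 5.
Cross-terms: 21, 16, 39, 61, 69  ⇒  Σ = 206
Area = |Σ|/2 = 103.
Hole:
Σ = (1) + (-5) + (5) = 1
Area = |Σ|/2 = 0.5.
Net area = 103 − 0.5 = 102.5.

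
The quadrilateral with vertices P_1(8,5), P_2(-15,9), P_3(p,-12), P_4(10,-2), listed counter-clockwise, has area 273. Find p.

-3

The doubled signed area Σ (x_i y_{i+1} − x_{i+1} y_i) is linear in p.
With p=0 it equals 513; the coefficient of p is -11 (from the two edges through P_3).
So -11·p + 513 = 2·273 = 546 ⇒ p = -3.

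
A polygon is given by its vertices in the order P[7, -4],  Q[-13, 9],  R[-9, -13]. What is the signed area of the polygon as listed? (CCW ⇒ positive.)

194

P→Q: (7)(9) − (-13)(-4) = 11
Q→R: (-13)(-13) − (-9)(9) = 250
R→P: (-9)(-4) − (7)(-13) = 127
Σ = 388
Signed area = Σ/2 = 194 (positive ⇒ counter-clockwise traversal).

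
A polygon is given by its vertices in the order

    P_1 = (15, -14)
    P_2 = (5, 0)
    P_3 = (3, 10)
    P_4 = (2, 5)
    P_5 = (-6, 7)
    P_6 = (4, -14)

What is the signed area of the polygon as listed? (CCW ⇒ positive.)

184.5

Σ = (70) + (50) + (-5) + (44) + (56) + (154) = 369
Signed area = Σ/2 = 184.5 (positive ⇒ counter-clockwise traversal).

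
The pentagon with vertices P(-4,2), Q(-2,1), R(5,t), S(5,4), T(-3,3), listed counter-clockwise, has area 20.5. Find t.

1

The doubled signed area Σ (x_i y_{i+1} − x_{i+1} y_i) is linear in t.
With t=0 it equals 48; the coefficient of t is -7 (from the two edges through R).
So -7·t + 48 = 2·20.5 = 41 ⇒ t = 1.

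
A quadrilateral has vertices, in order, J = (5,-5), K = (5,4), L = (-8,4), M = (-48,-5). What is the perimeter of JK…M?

116

|JK| = √((0)² + (9)²) = √81 = 9
|KL| = √((-13)² + (0)²) = √169 = 13
|LM| = √((-40)² + (-9)²) = √1681 = 41
|MJ| = √((53)² + (0)²) = √2809 = 53
Perimeter = 9 + 13 + 41 + 53 = 116.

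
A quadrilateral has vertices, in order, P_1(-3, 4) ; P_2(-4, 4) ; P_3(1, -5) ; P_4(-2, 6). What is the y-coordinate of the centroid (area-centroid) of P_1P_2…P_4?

Apply the shoelace (surveyor's) formula. First the cross-terms c_i = x_i·y_{i+1} − x_{i+1}·y_i:
  4, 16, -4, 10  ⇒  2A = 26, A = 13.
Then Σ (y_i + y_{i+1})·c_i = 112, so ȳ = 112 / (6·13) = 56/39.

56/39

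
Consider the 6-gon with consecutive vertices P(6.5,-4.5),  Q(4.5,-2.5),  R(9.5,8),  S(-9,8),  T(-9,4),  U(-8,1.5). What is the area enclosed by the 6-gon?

146.25

Apply Gauss's area formula: 2A = Σ (x_i·y_{i+1} − x_{i+1}·y_i), indices taken mod 6.
Σ = (4) + (59.75) + (148) + (36) + (18.5) + (26.25) = 292.5
Area = |Σ|/2 = 146.25.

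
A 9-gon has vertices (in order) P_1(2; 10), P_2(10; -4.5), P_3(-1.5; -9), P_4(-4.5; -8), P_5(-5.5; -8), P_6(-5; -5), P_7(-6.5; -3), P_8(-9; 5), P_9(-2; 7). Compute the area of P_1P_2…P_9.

209.375

Apply Gauss's area formula: 2A = Σ (x_i·y_{i+1} − x_{i+1}·y_i), indices taken mod 9.
Σ = (-109) + (-96.75) + (-28.5) + (-8) + (-12.5) + (-17.5) + (-59.5) + (-53) + (-34) = -418.75
Area = |Σ|/2 = 209.375.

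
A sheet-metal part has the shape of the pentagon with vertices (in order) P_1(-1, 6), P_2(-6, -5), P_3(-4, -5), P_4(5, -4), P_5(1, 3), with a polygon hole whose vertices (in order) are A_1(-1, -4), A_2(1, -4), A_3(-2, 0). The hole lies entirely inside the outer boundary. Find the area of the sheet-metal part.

56

Outer boundary:
Cross-terms: 41, 10, 41, 19, 9  ⇒  Σ = 120
Area = |Σ|/2 = 60.
Hole:
Apply the surveyor's formula: 2A = Σ (x_i·y_{i+1} − x_{i+1}·y_i), indices taken mod 3.
Cross-terms: 8, -8, 8  ⇒  Σ = 8
Area = |Σ|/2 = 4.
Net area = 60 − 4 = 56.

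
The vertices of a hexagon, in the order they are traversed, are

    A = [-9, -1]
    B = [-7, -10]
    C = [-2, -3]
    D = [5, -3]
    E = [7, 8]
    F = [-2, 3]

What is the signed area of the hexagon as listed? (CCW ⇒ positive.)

Apply the shoelace formula: 2A = Σ (x_i·y_{i+1} − x_{i+1}·y_i), indices taken mod 6.
Cross-terms: 83, 1, 21, 61, 37, 29  ⇒  Σ = 232
Signed area = Σ/2 = 116 (positive ⇒ counter-clockwise traversal).

116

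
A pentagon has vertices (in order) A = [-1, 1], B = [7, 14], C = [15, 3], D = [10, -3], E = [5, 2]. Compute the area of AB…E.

121.5

Apply Gauss's area formula: 2A = Σ (x_i·y_{i+1} − x_{i+1}·y_i), indices taken mod 5.
Cross-terms: -21, -189, -75, 35, 7  ⇒  Σ = -243
Area = |Σ|/2 = 121.5.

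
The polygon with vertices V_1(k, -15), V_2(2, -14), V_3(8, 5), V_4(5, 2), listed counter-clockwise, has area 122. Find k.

Write out the shoelace sum; only the two edges meeting at V_1 involve k:
2·Area = [(5·(-15) − k·2) + (k·(-14) − 2·(-15))] + 113
       = -16·k + 68 = 244
⇒ k = -11.

-11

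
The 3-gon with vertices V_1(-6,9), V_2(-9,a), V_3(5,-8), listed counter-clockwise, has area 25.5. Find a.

Write out the shoelace sum; only the two edges meeting at V_2 involve a:
2·Area = [((-6)·a − (-9)·9) + ((-9)·(-8) − 5·a)] + -3
       = -11·a + 150 = 51
⇒ a = 9.

9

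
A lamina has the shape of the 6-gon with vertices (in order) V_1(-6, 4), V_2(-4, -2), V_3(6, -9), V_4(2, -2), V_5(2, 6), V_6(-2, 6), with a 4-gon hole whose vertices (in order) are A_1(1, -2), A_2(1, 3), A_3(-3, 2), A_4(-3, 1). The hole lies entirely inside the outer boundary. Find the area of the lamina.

63

Outer boundary:
Apply the surveyor's formula: 2A = Σ (x_i·y_{i+1} − x_{i+1}·y_i), indices taken mod 6.
Cross-terms: 28, 48, 6, 16, 24, 28  ⇒  Σ = 150
Area = |Σ|/2 = 75.
Hole:
Apply the shoelace (surveyor's) formula: 2A = Σ (x_i·y_{i+1} − x_{i+1}·y_i), indices taken mod 4.
Σ = (5) + (11) + (3) + (5) = 24
Area = |Σ|/2 = 12.
Net area = 75 − 12 = 63.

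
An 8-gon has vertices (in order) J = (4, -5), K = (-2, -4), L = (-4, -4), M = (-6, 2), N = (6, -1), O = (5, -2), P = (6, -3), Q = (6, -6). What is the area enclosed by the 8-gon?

53

Apply Gauss's area formula: 2A = Σ (x_i·y_{i+1} − x_{i+1}·y_i), indices taken mod 8.
Cross-terms: -26, -8, -32, -6, -7, -3, -18, -6  ⇒  Σ = -106
Area = |Σ|/2 = 53.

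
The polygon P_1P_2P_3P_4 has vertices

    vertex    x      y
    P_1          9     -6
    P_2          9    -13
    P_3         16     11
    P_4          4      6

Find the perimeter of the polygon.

58

|P_1P_2| = √((0)² + (-7)²) = √49 = 7
|P_2P_3| = √((7)² + (24)²) = √625 = 25
|P_3P_4| = √((-12)² + (-5)²) = √169 = 13
|P_4P_1| = √((5)² + (-12)²) = √169 = 13
Perimeter = 7 + 25 + 13 + 13 = 58.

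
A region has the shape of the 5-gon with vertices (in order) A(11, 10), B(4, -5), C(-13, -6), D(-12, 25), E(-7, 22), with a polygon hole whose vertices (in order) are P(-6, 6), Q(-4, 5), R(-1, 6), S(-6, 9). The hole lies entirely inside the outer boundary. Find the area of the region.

Outer boundary:
A→B: (11)(-5) − (4)(10) = -95
B→C: (4)(-6) − (-13)(-5) = -89
C→D: (-13)(25) − (-12)(-6) = -397
D→E: (-12)(22) − (-7)(25) = -89
E→A: (-7)(10) − (11)(22) = -312
Σ = -982
Area = |Σ|/2 = 491.
Hole:
Cross-terms: -6, -19, 27, 18  ⇒  Σ = 20
Area = |Σ|/2 = 10.
Net area = 491 − 10 = 481.

481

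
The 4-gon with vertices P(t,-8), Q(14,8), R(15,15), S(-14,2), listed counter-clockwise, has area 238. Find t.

-13

Write out the shoelace sum; only the two edges meeting at P involve t:
2·Area = [((-14)·(-8) − t·2) + (t·8 − 14·(-8))] + 330
       = 6·t + 554 = 476
⇒ t = -13.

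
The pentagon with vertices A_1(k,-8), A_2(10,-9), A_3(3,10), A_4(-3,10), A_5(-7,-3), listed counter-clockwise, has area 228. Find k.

The doubled signed area Σ (x_i y_{i+1} − x_{i+1} y_i) is linear in k.
With k=0 it equals 402; the coefficient of k is -6 (from the two edges through A_1).
So -6·k + 402 = 2·228 = 456 ⇒ k = -9.

-9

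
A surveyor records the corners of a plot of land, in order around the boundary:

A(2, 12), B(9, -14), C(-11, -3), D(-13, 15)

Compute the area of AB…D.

353.5

Apply the shoelace formula: 2A = Σ (x_i·y_{i+1} − x_{i+1}·y_i), indices taken mod 4.
Σ = (-136) + (-181) + (-204) + (-186) = -707
Area = |Σ|/2 = 353.5.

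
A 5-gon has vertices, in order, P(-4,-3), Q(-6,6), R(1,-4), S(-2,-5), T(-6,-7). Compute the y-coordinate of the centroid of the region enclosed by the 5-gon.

Apply the shoelace (surveyor's) formula. First the cross-terms c_i = x_i·y_{i+1} − x_{i+1}·y_i:
  -42, 18, -13, -16, -10  ⇒  2A = -63, A = -31.5.
Then Σ (y_i + y_{i+1})·c_i = 319, so ȳ = 319 / (6·(-31.5)) = -319/189.

-319/189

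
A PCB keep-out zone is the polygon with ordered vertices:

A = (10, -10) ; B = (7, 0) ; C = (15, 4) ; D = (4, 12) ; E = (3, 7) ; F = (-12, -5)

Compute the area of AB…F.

246.5

Apply the shoelace formula: 2A = Σ (x_i·y_{i+1} − x_{i+1}·y_i), indices taken mod 6.
Cross-terms: 70, 28, 164, -8, 69, 170  ⇒  Σ = 493
Area = |Σ|/2 = 246.5.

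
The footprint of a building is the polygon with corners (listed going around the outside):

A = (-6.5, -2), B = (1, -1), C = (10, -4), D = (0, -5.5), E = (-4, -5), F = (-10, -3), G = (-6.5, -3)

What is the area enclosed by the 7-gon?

Apply the surveyor's formula: 2A = Σ (x_i·y_{i+1} − x_{i+1}·y_i), indices taken mod 7.
Cross-terms: 8.5, 6, -55, -22, -38, 10.5, -6.5  ⇒  Σ = -96.5
Area = |Σ|/2 = 48.25.

48.25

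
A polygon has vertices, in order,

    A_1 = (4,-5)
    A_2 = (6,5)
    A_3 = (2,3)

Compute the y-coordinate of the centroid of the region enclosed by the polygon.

1

Apply the surveyor's formula. First the cross-terms c_i = x_i·y_{i+1} − x_{i+1}·y_i:
  50, 8, -22  ⇒  2A = 36, A = 18.
Then Σ (y_i + y_{i+1})·c_i = 108, so ȳ = 108 / (6·18) = 1.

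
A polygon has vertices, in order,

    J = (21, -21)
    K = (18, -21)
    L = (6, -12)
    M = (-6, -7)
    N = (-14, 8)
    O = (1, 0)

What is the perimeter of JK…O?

94

|JK| = √((-3)² + (0)²) = √9 = 3
|KL| = √((-12)² + (9)²) = √225 = 15
|LM| = √((-12)² + (5)²) = √169 = 13
|MN| = √((-8)² + (15)²) = √289 = 17
|NO| = √((15)² + (-8)²) = √289 = 17
|OJ| = √((20)² + (-21)²) = √841 = 29
Perimeter = 3 + 15 + 13 + 17 + 17 + 29 = 94.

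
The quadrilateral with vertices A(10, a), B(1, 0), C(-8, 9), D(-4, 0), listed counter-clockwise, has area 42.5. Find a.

Write out the shoelace sum; only the two edges meeting at A involve a:
2·Area = [((-4)·a − 10·0) + (10·0 − 1·a)] + 45
       = -5·a + 45 = 85
⇒ a = -8.

-8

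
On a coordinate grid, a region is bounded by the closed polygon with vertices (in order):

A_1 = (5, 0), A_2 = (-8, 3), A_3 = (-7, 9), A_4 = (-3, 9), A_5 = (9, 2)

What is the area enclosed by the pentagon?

Apply the surveyor's formula: 2A = Σ (x_i·y_{i+1} − x_{i+1}·y_i), indices taken mod 5.
Σ = (15) + (-51) + (-36) + (-87) + (-10) = -169
Area = |Σ|/2 = 84.5.

84.5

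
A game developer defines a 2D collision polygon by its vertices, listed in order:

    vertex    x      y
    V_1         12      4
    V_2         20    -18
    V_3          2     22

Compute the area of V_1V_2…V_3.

38

Apply Gauss's area formula: 2A = Σ (x_i·y_{i+1} − x_{i+1}·y_i), indices taken mod 3.
V_1→V_2: (12)(-18) − (20)(4) = -296
V_2→V_3: (20)(22) − (2)(-18) = 476
V_3→V_1: (2)(4) − (12)(22) = -256
Σ = -76
Area = |Σ|/2 = 38.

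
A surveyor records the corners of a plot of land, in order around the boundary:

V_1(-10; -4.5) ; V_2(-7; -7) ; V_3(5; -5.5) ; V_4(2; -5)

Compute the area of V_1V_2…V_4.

19.5

Apply the shoelace (surveyor's) formula: 2A = Σ (x_i·y_{i+1} − x_{i+1}·y_i), indices taken mod 4.
Σ = (38.5) + (73.5) + (-14) + (-59) = 39
Area = |Σ|/2 = 19.5.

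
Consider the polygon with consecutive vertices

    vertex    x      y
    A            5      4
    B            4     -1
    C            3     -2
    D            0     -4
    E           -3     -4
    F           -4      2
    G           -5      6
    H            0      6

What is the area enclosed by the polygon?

Apply the shoelace (surveyor's) formula: 2A = Σ (x_i·y_{i+1} − x_{i+1}·y_i), indices taken mod 8.
Σ = (-21) + (-5) + (-12) + (-12) + (-22) + (-14) + (-30) + (-30) = -146
Area = |Σ|/2 = 73.

73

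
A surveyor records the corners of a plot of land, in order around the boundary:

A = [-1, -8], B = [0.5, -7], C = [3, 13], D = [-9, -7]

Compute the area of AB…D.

99.75

Apply the shoelace formula: 2A = Σ (x_i·y_{i+1} − x_{i+1}·y_i), indices taken mod 4.
A→B: (-1)(-7) − (0.5)(-8) = 11
B→C: (0.5)(13) − (3)(-7) = 27.5
C→D: (3)(-7) − (-9)(13) = 96
D→A: (-9)(-8) − (-1)(-7) = 65
Σ = 199.5
Area = |Σ|/2 = 99.75.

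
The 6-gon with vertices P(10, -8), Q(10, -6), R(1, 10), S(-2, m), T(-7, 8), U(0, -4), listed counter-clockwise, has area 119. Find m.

5

The doubled signed area Σ (x_i y_{i+1} − x_{i+1} y_i) is linear in m.
With m=0 it equals 198; the coefficient of m is 8 (from the two edges through S).
So 8·m + 198 = 2·119 = 238 ⇒ m = 5.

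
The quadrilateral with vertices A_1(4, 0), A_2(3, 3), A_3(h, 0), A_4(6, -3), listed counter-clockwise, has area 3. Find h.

Write out the shoelace sum; only the two edges meeting at A_3 involve h:
2·Area = [(3·0 − h·3) + (h·(-3) − 6·0)] + 24
       = -6·h + 24 = 6
⇒ h = 3.

3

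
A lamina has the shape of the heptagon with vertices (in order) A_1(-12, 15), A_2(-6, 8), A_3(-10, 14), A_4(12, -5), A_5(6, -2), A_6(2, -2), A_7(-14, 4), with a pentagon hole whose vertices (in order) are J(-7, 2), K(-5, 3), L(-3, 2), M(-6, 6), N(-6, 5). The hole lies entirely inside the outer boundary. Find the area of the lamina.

Outer boundary:
Apply the shoelace formula: 2A = Σ (x_i·y_{i+1} − x_{i+1}·y_i), indices taken mod 7.
Cross-terms: -6, -4, -118, 6, -8, -20, -162  ⇒  Σ = -312
Area = |Σ|/2 = 156.
Hole:
Apply the shoelace (surveyor's) formula: 2A = Σ (x_i·y_{i+1} − x_{i+1}·y_i), indices taken mod 5.
Σ = (-11) + (-1) + (-6) + (6) + (23) = 11
Area = |Σ|/2 = 5.5.
Net area = 156 − 5.5 = 150.5.

150.5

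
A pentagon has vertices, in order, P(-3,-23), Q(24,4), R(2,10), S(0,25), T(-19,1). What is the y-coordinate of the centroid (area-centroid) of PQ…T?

-96/193

Apply Gauss's area formula. First the cross-terms c_i = x_i·y_{i+1} − x_{i+1}·y_i:
  540, 232, 50, 475, 440  ⇒  2A = 1737, A = 868.5.
Then Σ (y_i + y_{i+1})·c_i = -2592, so ȳ = -2592 / (6·868.5) = -96/193.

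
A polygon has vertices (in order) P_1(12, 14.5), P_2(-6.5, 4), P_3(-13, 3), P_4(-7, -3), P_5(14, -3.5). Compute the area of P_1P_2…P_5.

273.125

Apply the surveyor's formula: 2A = Σ (x_i·y_{i+1} − x_{i+1}·y_i), indices taken mod 5.
Σ = (142.25) + (32.5) + (60) + (66.5) + (245) = 546.25
Area = |Σ|/2 = 273.125.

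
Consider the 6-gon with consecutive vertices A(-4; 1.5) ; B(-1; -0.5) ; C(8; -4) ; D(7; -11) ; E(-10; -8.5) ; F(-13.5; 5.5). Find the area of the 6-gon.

193

Apply the surveyor's formula: 2A = Σ (x_i·y_{i+1} − x_{i+1}·y_i), indices taken mod 6.
A→B: (-4)(-0.5) − (-1)(1.5) = 3.5
B→C: (-1)(-4) − (8)(-0.5) = 8
C→D: (8)(-11) − (7)(-4) = -60
D→E: (7)(-8.5) − (-10)(-11) = -169.5
E→F: (-10)(5.5) − (-13.5)(-8.5) = -169.75
F→A: (-13.5)(1.5) − (-4)(5.5) = 1.75
Σ = -386
Area = |Σ|/2 = 193.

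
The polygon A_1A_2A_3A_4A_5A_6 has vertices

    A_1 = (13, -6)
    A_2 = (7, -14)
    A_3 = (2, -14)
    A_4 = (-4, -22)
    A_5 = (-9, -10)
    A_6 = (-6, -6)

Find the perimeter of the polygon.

|A_1A_2| = √((-6)² + (-8)²) = √100 = 10
|A_2A_3| = √((-5)² + (0)²) = √25 = 5
|A_3A_4| = √((-6)² + (-8)²) = √100 = 10
|A_4A_5| = √((-5)² + (12)²) = √169 = 13
|A_5A_6| = √((3)² + (4)²) = √25 = 5
|A_6A_1| = √((19)² + (0)²) = √361 = 19
Perimeter = 10 + 5 + 10 + 13 + 5 + 19 = 62.

62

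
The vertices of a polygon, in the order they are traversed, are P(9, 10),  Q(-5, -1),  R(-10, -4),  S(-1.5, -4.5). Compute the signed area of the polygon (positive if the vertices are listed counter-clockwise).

P→Q: (9)(-1) − (-5)(10) = 41
Q→R: (-5)(-4) − (-10)(-1) = 10
R→S: (-10)(-4.5) − (-1.5)(-4) = 39
S→P: (-1.5)(10) − (9)(-4.5) = 25.5
Σ = 115.5
Signed area = Σ/2 = 57.75 (positive ⇒ counter-clockwise traversal).

57.75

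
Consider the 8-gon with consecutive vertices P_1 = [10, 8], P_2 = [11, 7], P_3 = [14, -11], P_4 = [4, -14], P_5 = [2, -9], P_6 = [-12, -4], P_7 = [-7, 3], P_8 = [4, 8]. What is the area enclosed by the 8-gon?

346.5

P_1→P_2: (10)(7) − (11)(8) = -18
P_2→P_3: (11)(-11) − (14)(7) = -219
P_3→P_4: (14)(-14) − (4)(-11) = -152
P_4→P_5: (4)(-9) − (2)(-14) = -8
P_5→P_6: (2)(-4) − (-12)(-9) = -116
P_6→P_7: (-12)(3) − (-7)(-4) = -64
P_7→P_8: (-7)(8) − (4)(3) = -68
P_8→P_1: (4)(8) − (10)(8) = -48
Σ = -693
Area = |Σ|/2 = 346.5.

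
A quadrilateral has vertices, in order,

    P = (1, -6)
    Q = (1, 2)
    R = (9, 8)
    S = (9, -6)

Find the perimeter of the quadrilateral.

40

|PQ| = √((0)² + (8)²) = √64 = 8
|QR| = √((8)² + (6)²) = √100 = 10
|RS| = √((0)² + (-14)²) = √196 = 14
|SP| = √((-8)² + (0)²) = √64 = 8
Perimeter = 8 + 10 + 14 + 8 = 40.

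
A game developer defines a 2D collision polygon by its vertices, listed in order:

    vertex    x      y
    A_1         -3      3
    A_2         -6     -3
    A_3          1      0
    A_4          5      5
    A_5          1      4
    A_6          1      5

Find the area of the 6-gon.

34.5

Apply the shoelace (surveyor's) formula: 2A = Σ (x_i·y_{i+1} − x_{i+1}·y_i), indices taken mod 6.
Σ = (27) + (3) + (5) + (15) + (1) + (18) = 69
Area = |Σ|/2 = 34.5.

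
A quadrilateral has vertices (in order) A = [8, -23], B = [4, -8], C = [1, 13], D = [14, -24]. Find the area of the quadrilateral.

Apply the surveyor's formula: 2A = Σ (x_i·y_{i+1} − x_{i+1}·y_i), indices taken mod 4.
Σ = (28) + (60) + (-206) + (-130) = -248
Area = |Σ|/2 = 124.

124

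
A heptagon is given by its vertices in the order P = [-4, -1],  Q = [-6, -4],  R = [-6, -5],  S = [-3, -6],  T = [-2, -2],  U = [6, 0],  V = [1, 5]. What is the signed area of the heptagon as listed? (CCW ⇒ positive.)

46

Cross-terms: 10, 6, 21, -6, 12, 30, 19  ⇒  Σ = 92
Signed area = Σ/2 = 46 (positive ⇒ counter-clockwise traversal).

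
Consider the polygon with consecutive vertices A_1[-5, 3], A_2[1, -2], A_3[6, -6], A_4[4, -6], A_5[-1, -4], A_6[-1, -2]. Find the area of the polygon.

18

Cross-terms: 7, 6, -12, -22, -2, -13  ⇒  Σ = -36
Area = |Σ|/2 = 18.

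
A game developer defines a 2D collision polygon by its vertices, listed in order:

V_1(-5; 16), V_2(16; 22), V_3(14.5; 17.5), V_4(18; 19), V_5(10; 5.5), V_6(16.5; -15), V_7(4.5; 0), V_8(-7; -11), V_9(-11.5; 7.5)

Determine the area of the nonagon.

V_1→V_2: (-5)(22) − (16)(16) = -366
V_2→V_3: (16)(17.5) − (14.5)(22) = -39
V_3→V_4: (14.5)(19) − (18)(17.5) = -39.5
V_4→V_5: (18)(5.5) − (10)(19) = -91
V_5→V_6: (10)(-15) − (16.5)(5.5) = -240.75
V_6→V_7: (16.5)(0) − (4.5)(-15) = 67.5
V_7→V_8: (4.5)(-11) − (-7)(0) = -49.5
V_8→V_9: (-7)(7.5) − (-11.5)(-11) = -179
V_9→V_1: (-11.5)(16) − (-5)(7.5) = -146.5
Σ = -1083.75
Area = |Σ|/2 = 541.875.

541.875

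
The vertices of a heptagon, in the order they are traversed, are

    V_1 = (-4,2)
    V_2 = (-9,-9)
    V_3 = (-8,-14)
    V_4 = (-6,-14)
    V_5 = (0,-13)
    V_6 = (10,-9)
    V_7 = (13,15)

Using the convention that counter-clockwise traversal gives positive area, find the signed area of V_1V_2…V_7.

348.5

Cross-terms: 54, 54, 28, 78, 130, 267, 86  ⇒  Σ = 697
Signed area = Σ/2 = 348.5 (positive ⇒ counter-clockwise traversal).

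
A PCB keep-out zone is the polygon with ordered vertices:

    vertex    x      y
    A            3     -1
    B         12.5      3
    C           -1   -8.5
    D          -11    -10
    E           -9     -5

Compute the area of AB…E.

88.125

Apply the shoelace (surveyor's) formula: 2A = Σ (x_i·y_{i+1} − x_{i+1}·y_i), indices taken mod 5.
Σ = (21.5) + (-103.25) + (-83.5) + (-35) + (24) = -176.25
Area = |Σ|/2 = 88.125.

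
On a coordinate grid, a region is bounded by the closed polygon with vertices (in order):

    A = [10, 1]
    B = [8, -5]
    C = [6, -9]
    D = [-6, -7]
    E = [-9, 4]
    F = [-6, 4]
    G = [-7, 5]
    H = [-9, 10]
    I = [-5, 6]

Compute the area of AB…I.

195.5

Apply the surveyor's formula: 2A = Σ (x_i·y_{i+1} − x_{i+1}·y_i), indices taken mod 9.
Σ = (-58) + (-42) + (-96) + (-87) + (-12) + (-2) + (-25) + (-4) + (-65) = -391
Area = |Σ|/2 = 195.5.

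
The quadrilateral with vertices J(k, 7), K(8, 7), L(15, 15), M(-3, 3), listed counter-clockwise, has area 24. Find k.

5

The doubled signed area Σ (x_i y_{i+1} − x_{i+1} y_i) is linear in k.
With k=0 it equals 28; the coefficient of k is 4 (from the two edges through J).
So 4·k + 28 = 2·24 = 48 ⇒ k = 5.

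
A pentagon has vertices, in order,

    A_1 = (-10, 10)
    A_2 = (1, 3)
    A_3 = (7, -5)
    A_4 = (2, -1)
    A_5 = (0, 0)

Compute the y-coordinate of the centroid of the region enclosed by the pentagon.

Apply the shoelace formula. First the cross-terms c_i = x_i·y_{i+1} − x_{i+1}·y_i:
  -40, -26, 3, 0, 0  ⇒  2A = -63, A = -31.5.
Then Σ (y_i + y_{i+1})·c_i = -486, so ȳ = -486 / (6·(-31.5)) = 18/7.

18/7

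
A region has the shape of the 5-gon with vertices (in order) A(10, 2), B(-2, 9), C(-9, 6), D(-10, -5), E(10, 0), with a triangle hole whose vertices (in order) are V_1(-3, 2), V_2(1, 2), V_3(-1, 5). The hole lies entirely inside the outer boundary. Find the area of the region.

163

Outer boundary:
Σ = (94) + (69) + (105) + (50) + (20) = 338
Area = |Σ|/2 = 169.
Hole:
Apply the shoelace (surveyor's) formula: 2A = Σ (x_i·y_{i+1} − x_{i+1}·y_i), indices taken mod 3.
V_1→V_2: (-3)(2) − (1)(2) = -8
V_2→V_3: (1)(5) − (-1)(2) = 7
V_3→V_1: (-1)(2) − (-3)(5) = 13
Σ = 12
Area = |Σ|/2 = 6.
Net area = 169 − 6 = 163.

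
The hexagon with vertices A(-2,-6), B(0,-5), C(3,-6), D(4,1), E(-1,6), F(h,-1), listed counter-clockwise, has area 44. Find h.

Write out the shoelace sum; only the two edges meeting at F involve h:
2·Area = [((-1)·(-1) − h·6) + (h·(-6) − (-2)·(-1))] + 77
       = -12·h + 76 = 88
⇒ h = -1.

-1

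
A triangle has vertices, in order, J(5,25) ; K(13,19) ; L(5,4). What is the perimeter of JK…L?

|JK| = √((8)² + (-6)²) = √100 = 10
|KL| = √((-8)² + (-15)²) = √289 = 17
|LJ| = √((0)² + (21)²) = √441 = 21
Perimeter = 10 + 17 + 21 = 48.

48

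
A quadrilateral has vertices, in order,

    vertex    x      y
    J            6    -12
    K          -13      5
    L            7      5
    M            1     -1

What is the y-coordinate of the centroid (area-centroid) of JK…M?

22/183

Apply the surveyor's formula. First the cross-terms c_i = x_i·y_{i+1} − x_{i+1}·y_i:
  -126, -100, -12, -6  ⇒  2A = -244, A = -122.
Then Σ (y_i + y_{i+1})·c_i = -88, so ȳ = -88 / (6·(-122)) = 22/183.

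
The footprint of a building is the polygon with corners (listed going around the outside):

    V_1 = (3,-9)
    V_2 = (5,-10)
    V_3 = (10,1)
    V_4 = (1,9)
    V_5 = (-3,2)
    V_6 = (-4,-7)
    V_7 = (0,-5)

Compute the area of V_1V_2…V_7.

Apply the shoelace formula: 2A = Σ (x_i·y_{i+1} − x_{i+1}·y_i), indices taken mod 7.
Σ = (15) + (105) + (89) + (29) + (29) + (20) + (15) = 302
Area = |Σ|/2 = 151.

151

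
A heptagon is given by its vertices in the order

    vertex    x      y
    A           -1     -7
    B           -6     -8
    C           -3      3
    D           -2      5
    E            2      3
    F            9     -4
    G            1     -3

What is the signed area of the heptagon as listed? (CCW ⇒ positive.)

Apply the shoelace formula: 2A = Σ (x_i·y_{i+1} − x_{i+1}·y_i), indices taken mod 7.
A→B: (-1)(-8) − (-6)(-7) = -34
B→C: (-6)(3) − (-3)(-8) = -42
C→D: (-3)(5) − (-2)(3) = -9
D→E: (-2)(3) − (2)(5) = -16
E→F: (2)(-4) − (9)(3) = -35
F→G: (9)(-3) − (1)(-4) = -23
G→A: (1)(-7) − (-1)(-3) = -10
Σ = -169
Signed area = Σ/2 = -84.5 (negative ⇒ clockwise traversal).

-84.5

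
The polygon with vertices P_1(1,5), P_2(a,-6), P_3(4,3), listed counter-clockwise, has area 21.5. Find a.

The doubled signed area Σ (x_i y_{i+1} − x_{i+1} y_i) is linear in a.
With a=0 it equals 35; the coefficient of a is -2 (from the two edges through P_2).
So -2·a + 35 = 2·21.5 = 43 ⇒ a = -4.

-4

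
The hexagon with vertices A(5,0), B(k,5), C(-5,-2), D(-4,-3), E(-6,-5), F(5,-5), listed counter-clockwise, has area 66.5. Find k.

The doubled signed area Σ (x_i y_{i+1} − x_{i+1} y_i) is linear in k.
With k=0 it equals 139; the coefficient of k is -2 (from the two edges through B).
So -2·k + 139 = 2·66.5 = 133 ⇒ k = 3.

3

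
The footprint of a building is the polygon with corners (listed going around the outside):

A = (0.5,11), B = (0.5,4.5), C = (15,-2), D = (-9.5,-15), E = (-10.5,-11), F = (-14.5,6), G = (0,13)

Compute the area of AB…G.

393.125

Cross-terms: -3.25, -68.5, -244, -53, -222.5, -188.5, -6.5  ⇒  Σ = -786.25
Area = |Σ|/2 = 393.125.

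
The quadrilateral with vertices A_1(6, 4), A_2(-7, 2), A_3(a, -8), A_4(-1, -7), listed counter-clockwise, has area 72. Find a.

The doubled signed area Σ (x_i y_{i+1} − x_{i+1} y_i) is linear in a.
With a=0 it equals 126; the coefficient of a is -9 (from the two edges through A_3).
So -9·a + 126 = 2·72 = 144 ⇒ a = -2.

-2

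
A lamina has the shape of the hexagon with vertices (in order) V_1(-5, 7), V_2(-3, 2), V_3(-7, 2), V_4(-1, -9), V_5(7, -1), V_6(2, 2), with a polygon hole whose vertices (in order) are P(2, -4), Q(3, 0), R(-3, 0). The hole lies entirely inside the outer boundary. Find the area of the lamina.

82

Outer boundary:
Apply the shoelace formula: 2A = Σ (x_i·y_{i+1} − x_{i+1}·y_i), indices taken mod 6.
Σ = (11) + (8) + (65) + (64) + (16) + (24) = 188
Area = |Σ|/2 = 94.
Hole:
Apply the shoelace (surveyor's) formula: 2A = Σ (x_i·y_{i+1} − x_{i+1}·y_i), indices taken mod 3.
Cross-terms: 12, 0, 12  ⇒  Σ = 24
Area = |Σ|/2 = 12.
Net area = 94 − 12 = 82.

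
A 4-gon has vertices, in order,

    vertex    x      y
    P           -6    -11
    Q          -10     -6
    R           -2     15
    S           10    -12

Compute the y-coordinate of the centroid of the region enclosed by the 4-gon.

-451/204

Apply Gauss's area formula. First the cross-terms c_i = x_i·y_{i+1} − x_{i+1}·y_i:
  -74, -162, -126, -182  ⇒  2A = -544, A = -272.
Then Σ (y_i + y_{i+1})·c_i = 3608, so ȳ = 3608 / (6·(-272)) = -451/204.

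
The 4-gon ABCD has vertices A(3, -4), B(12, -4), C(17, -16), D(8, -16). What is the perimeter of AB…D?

44

|AB| = √((9)² + (0)²) = √81 = 9
|BC| = √((5)² + (-12)²) = √169 = 13
|CD| = √((-9)² + (0)²) = √81 = 9
|DA| = √((-5)² + (12)²) = √169 = 13
Perimeter = 9 + 13 + 9 + 13 = 44.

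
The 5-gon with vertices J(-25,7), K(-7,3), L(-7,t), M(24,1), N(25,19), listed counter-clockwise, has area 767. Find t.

-15

Write out the shoelace sum; only the two edges meeting at L involve t:
2·Area = [((-7)·t − (-7)·3) + ((-7)·1 − 24·t)] + 1055
       = -31·t + 1069 = 1534
⇒ t = -15.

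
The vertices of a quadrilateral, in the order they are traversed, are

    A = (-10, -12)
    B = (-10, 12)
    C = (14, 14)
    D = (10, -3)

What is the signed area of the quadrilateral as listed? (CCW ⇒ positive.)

-440

Apply the shoelace (surveyor's) formula: 2A = Σ (x_i·y_{i+1} − x_{i+1}·y_i), indices taken mod 4.
A→B: (-10)(12) − (-10)(-12) = -240
B→C: (-10)(14) − (14)(12) = -308
C→D: (14)(-3) − (10)(14) = -182
D→A: (10)(-12) − (-10)(-3) = -150
Σ = -880
Signed area = Σ/2 = -440 (negative ⇒ clockwise traversal).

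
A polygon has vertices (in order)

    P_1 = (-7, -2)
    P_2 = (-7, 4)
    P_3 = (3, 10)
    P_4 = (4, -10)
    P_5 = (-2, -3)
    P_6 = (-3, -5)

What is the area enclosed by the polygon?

Apply the surveyor's formula: 2A = Σ (x_i·y_{i+1} − x_{i+1}·y_i), indices taken mod 6.
Σ = (-42) + (-82) + (-70) + (-32) + (1) + (-29) = -254
Area = |Σ|/2 = 127.

127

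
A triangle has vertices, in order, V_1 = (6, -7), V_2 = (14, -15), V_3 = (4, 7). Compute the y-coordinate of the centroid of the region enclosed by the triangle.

Apply the surveyor's formula. First the cross-terms c_i = x_i·y_{i+1} − x_{i+1}·y_i:
  8, 158, -70  ⇒  2A = 96, A = 48.
Then Σ (y_i + y_{i+1})·c_i = -1440, so ȳ = -1440 / (6·48) = -5.

-5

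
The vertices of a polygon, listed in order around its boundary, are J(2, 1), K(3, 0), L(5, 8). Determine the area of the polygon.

5

Apply Gauss's area formula: 2A = Σ (x_i·y_{i+1} − x_{i+1}·y_i), indices taken mod 3.
Σ = (-3) + (24) + (-11) = 10
Area = |Σ|/2 = 5.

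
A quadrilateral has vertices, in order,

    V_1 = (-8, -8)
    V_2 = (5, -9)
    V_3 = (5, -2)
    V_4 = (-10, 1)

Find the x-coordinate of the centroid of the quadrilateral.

Apply the shoelace (surveyor's) formula. First the cross-terms c_i = x_i·y_{i+1} − x_{i+1}·y_i:
  112, 35, -15, 88  ⇒  2A = 220, A = 110.
Then Σ (x_i + x_{i+1})·c_i = -1495, so x̄ = -1495 / (6·110) = -299/132.

-299/132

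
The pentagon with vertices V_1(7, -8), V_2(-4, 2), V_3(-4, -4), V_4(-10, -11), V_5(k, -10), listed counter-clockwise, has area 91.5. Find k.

1

The doubled signed area Σ (x_i y_{i+1} − x_{i+1} y_i) is linear in k.
With k=0 it equals 180; the coefficient of k is 3 (from the two edges through V_5).
So 3·k + 180 = 2·91.5 = 183 ⇒ k = 1.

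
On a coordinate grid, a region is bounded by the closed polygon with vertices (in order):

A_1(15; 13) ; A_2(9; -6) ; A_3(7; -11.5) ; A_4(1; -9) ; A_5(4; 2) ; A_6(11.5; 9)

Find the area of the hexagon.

A_1→A_2: (15)(-6) − (9)(13) = -207
A_2→A_3: (9)(-11.5) − (7)(-6) = -61.5
A_3→A_4: (7)(-9) − (1)(-11.5) = -51.5
A_4→A_5: (1)(2) − (4)(-9) = 38
A_5→A_6: (4)(9) − (11.5)(2) = 13
A_6→A_1: (11.5)(13) − (15)(9) = 14.5
Σ = -254.5
Area = |Σ|/2 = 127.25.

127.25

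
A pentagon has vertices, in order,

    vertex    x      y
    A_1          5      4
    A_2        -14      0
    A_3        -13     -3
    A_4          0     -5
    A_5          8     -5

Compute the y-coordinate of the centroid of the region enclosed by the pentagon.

Apply Gauss's area formula. First the cross-terms c_i = x_i·y_{i+1} − x_{i+1}·y_i:
  56, 42, 65, 40, 57  ⇒  2A = 260, A = 130.
Then Σ (y_i + y_{i+1})·c_i = -879, so ȳ = -879 / (6·130) = -293/260.

-293/260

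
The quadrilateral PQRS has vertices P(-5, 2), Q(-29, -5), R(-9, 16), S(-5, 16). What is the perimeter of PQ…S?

|PQ| = √((-24)² + (-7)²) = √625 = 25
|QR| = √((20)² + (21)²) = √841 = 29
|RS| = √((4)² + (0)²) = √16 = 4
|SP| = √((0)² + (-14)²) = √196 = 14
Perimeter = 25 + 29 + 4 + 14 = 72.

72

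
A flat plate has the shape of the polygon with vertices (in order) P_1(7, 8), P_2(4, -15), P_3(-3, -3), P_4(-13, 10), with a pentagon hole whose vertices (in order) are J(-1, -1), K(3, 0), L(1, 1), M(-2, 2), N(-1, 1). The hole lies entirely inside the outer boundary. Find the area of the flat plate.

212.5

Outer boundary:
P_1→P_2: (7)(-15) − (4)(8) = -137
P_2→P_3: (4)(-3) − (-3)(-15) = -57
P_3→P_4: (-3)(10) − (-13)(-3) = -69
P_4→P_1: (-13)(8) − (7)(10) = -174
Σ = -437
Area = |Σ|/2 = 218.5.
Hole:
Σ = (3) + (3) + (4) + (0) + (2) = 12
Area = |Σ|/2 = 6.
Net area = 218.5 − 6 = 212.5.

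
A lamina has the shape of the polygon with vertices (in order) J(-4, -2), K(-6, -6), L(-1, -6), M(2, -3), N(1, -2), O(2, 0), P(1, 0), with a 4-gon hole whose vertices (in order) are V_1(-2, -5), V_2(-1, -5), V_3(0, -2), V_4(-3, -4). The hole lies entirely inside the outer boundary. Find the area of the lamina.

25

Outer boundary:
Apply the surveyor's formula: 2A = Σ (x_i·y_{i+1} − x_{i+1}·y_i), indices taken mod 7.
J→K: (-4)(-6) − (-6)(-2) = 12
K→L: (-6)(-6) − (-1)(-6) = 30
L→M: (-1)(-3) − (2)(-6) = 15
M→N: (2)(-2) − (1)(-3) = -1
N→O: (1)(0) − (2)(-2) = 4
O→P: (2)(0) − (1)(0) = 0
P→J: (1)(-2) − (-4)(0) = -2
Σ = 58
Area = |Σ|/2 = 29.
Hole:
Σ = (5) + (2) + (-6) + (7) = 8
Area = |Σ|/2 = 4.
Net area = 29 − 4 = 25.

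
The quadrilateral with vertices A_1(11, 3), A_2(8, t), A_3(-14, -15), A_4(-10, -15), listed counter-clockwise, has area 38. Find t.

1

Write out the shoelace sum; only the two edges meeting at A_2 involve t:
2·Area = [(11·t − 8·3) + (8·(-15) − (-14)·t)] + 195
       = 25·t + 51 = 76
⇒ t = 1.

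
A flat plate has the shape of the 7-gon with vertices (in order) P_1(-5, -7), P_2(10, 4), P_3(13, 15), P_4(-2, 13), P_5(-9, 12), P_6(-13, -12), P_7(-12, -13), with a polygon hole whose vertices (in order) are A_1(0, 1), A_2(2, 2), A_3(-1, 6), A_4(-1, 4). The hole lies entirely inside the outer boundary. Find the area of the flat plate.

367.5

Outer boundary:
Σ = (50) + (98) + (199) + (93) + (264) + (25) + (19) = 748
Area = |Σ|/2 = 374.
Hole:
Apply the shoelace (surveyor's) formula: 2A = Σ (x_i·y_{i+1} − x_{i+1}·y_i), indices taken mod 4.
Σ = (-2) + (14) + (2) + (-1) = 13
Area = |Σ|/2 = 6.5.
Net area = 374 − 6.5 = 367.5.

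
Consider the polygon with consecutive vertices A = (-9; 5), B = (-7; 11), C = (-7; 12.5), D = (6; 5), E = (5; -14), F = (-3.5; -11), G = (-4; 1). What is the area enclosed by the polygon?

A→B: (-9)(11) − (-7)(5) = -64
B→C: (-7)(12.5) − (-7)(11) = -10.5
C→D: (-7)(5) − (6)(12.5) = -110
D→E: (6)(-14) − (5)(5) = -109
E→F: (5)(-11) − (-3.5)(-14) = -104
F→G: (-3.5)(1) − (-4)(-11) = -47.5
G→A: (-4)(5) − (-9)(1) = -11
Σ = -456
Area = |Σ|/2 = 228.

228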